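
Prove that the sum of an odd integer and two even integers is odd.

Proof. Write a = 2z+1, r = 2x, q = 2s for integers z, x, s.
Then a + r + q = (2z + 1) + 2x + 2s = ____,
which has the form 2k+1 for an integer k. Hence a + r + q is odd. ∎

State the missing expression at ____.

Expanding: (2z + 1) + 2x + 2s = 2s + 2x + 2z + 1.
Every term except the constant is even, so this is 2(s + x + z) + 1,
and s + x + z ∈ ℤ gives the required form.

2(s + x + z) + 1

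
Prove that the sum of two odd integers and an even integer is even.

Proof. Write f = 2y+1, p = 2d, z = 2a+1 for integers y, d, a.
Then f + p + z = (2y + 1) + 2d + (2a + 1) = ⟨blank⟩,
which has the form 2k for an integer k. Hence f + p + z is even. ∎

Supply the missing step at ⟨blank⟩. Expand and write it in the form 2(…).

Expanding: (2y + 1) + 2d + (2a + 1) = 2a + 2d + 2y + 2.
Every term is even; pulling out the factor of 2 gives 2(a + d + y + 1).

2(a + d + y + 1)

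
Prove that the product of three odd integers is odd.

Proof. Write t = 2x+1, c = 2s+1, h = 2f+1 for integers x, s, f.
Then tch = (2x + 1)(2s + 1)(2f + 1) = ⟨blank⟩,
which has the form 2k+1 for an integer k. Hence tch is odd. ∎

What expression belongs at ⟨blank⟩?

(2x + 1)(2s + 1)(2f + 1) = 8fsx + 4fs + 4fx + 2f + 4sx + 2s + 2x + 1
= 2(4fsx + 2fs + 2fx + f + 2sx + s + x) + 1.
Since 4fsx + 2fs + 2fx + f + 2sx + s + x is an integer, the product is of the form 2k+1 for an integer k.

2(4fsx + 2fs + 2fx + f + 2sx + s + x) + 1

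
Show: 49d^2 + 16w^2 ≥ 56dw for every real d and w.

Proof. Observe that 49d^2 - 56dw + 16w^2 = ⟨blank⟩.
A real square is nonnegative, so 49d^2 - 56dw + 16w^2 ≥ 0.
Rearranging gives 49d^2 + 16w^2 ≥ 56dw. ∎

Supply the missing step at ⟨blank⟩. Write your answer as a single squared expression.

49d^2 - 56dw + 16w^2 is a perfect-square trinomial: the outer terms are (7d)^2 and (4w)^2, and the cross term is -2·7d·4w.
So 49d^2 - 56dw + 16w^2 = (7d - 4w)^2 ≥ 0.

(7d - 4w)^2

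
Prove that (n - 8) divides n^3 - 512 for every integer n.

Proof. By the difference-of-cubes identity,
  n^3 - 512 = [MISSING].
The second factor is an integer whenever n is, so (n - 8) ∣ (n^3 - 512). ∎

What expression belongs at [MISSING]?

(n - 8)(n^2 + 8n + 64)

Polynomial division of n^3 - 512 by n - 8 leaves remainder 0 and quotient n^2 + 8n + 64.
Hence n^3 - 512 = (n - 8)(n^2 + 8n + 64).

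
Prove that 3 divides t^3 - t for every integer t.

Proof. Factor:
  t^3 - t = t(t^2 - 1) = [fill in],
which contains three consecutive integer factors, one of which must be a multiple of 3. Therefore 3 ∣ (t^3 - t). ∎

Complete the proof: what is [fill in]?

t(t^2 - 1) = t(t - 1)(t + 1) = (t - 1)t(t + 1).
These three factors are consecutive integers, so their product is divisible by 3.

(t - 1)t(t + 1)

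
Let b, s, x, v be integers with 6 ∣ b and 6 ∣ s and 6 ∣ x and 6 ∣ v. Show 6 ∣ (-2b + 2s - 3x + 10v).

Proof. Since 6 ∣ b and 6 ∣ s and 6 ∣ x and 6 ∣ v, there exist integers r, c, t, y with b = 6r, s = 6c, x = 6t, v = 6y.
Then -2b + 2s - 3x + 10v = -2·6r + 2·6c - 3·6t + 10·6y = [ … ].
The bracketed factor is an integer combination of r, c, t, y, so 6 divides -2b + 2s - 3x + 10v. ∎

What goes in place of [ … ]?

6(2c - 2r - 3t + 10y)

Pull the common 6 out of every term: -2·6r + 2·6c - 3·6t + 10·6y = 6(2c - 2r - 3t + 10y).
2c - 2r - 3t + 10y is an integer, which exhibits the divisibility.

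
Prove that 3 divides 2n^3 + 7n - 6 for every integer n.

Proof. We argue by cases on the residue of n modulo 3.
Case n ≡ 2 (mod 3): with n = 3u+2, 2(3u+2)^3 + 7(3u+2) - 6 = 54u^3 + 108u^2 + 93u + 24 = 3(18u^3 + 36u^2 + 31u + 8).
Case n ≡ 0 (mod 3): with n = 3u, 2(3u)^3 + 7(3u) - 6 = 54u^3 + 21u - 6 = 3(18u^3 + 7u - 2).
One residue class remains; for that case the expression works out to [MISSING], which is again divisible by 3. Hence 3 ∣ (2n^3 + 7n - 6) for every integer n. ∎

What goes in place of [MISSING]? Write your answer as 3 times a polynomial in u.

3(18u^3 + 18u^2 + 13u + 1)

The residues treated are {2, 0}, so the missing case is n ≡ 1 (mod 3); write n = 3u+1.
Then 2(3u+1)^3 + 7(3u+1) - 6 = 54u^3 + 54u^2 + 39u + 3 = 3(18u^3 + 18u^2 + 13u + 1).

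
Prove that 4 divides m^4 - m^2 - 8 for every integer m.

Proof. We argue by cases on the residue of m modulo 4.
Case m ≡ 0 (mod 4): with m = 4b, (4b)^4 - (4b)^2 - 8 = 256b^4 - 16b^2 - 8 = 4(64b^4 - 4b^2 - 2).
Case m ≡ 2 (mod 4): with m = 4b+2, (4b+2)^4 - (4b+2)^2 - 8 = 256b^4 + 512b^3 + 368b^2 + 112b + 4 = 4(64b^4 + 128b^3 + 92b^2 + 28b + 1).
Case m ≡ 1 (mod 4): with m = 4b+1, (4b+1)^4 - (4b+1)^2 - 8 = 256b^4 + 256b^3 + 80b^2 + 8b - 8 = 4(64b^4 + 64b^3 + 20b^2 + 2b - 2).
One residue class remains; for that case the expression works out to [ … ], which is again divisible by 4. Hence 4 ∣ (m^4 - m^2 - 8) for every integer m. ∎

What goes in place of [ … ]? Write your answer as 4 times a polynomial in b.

4(64b^4 + 192b^3 + 212b^2 + 102b + 16)

The residues treated are {0, 2, 1}, so the missing case is m ≡ 3 (mod 4); write m = 4b+3.
Then (4b+3)^4 - (4b+3)^2 - 8 = 256b^4 + 768b^3 + 848b^2 + 408b + 64 = 4(64b^4 + 192b^3 + 212b^2 + 102b + 16).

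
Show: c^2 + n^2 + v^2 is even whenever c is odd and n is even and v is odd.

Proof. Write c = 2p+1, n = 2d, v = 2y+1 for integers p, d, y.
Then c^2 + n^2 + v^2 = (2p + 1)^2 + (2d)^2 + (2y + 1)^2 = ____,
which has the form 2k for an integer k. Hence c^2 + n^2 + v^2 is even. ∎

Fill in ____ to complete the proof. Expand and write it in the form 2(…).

2(2d^2 + 2p^2 + 2p + 2y^2 + 2y + 1)

Expanding: (2p + 1)^2 + (2d)^2 + (2y + 1)^2 = 4d^2 + 4p^2 + 4p + 4y^2 + 4y + 2.
Every term is even; pulling out the factor of 2 gives 2(2d^2 + 2p^2 + 2p + 2y^2 + 2y + 1).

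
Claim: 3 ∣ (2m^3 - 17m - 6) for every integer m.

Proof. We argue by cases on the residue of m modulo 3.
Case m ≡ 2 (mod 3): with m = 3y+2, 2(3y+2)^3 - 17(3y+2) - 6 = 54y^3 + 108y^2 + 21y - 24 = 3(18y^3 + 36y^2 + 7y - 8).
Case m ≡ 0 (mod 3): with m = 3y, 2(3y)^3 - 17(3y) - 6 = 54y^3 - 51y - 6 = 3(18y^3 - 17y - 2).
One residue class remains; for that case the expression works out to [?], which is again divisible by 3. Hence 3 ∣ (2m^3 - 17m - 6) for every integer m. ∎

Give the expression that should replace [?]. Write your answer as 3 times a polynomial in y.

The residues treated are {2, 0}, so the missing case is m ≡ 1 (mod 3); write m = 3y+1.
Then 2(3y+1)^3 - 17(3y+1) - 6 = 54y^3 + 54y^2 - 33y - 21 = 3(18y^3 + 18y^2 - 11y - 7).

3(18y^3 + 18y^2 - 11y - 7)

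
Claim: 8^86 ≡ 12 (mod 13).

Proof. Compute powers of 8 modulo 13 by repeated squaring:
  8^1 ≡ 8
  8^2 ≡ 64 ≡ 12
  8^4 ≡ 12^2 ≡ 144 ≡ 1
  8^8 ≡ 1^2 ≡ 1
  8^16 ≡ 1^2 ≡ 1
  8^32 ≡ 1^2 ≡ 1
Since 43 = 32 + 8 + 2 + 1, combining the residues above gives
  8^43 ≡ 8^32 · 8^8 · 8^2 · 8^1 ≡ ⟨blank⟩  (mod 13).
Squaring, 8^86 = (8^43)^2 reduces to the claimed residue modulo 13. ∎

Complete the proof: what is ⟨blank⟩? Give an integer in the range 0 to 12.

5

Multiply the listed residues: 1 · 1 · 12 · 8 = 1 → 12 → 96.
Reducing modulo 13: 96 = 7·13 + 5, so 8^43 ≡ 5.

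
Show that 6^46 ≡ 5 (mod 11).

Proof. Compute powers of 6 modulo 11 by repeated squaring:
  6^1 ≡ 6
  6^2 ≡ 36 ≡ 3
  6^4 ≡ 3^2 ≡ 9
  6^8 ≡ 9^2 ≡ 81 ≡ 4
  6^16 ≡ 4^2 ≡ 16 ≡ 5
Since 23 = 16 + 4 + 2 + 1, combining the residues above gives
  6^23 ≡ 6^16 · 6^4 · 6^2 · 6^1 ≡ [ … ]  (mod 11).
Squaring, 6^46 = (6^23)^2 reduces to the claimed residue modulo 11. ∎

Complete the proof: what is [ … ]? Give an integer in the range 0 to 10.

Multiply the listed residues: 5 · 9 · 3 · 6 = 45 → 135 → 810.
Reducing modulo 11: 810 = 73·11 + 7, so 6^23 ≡ 7.

7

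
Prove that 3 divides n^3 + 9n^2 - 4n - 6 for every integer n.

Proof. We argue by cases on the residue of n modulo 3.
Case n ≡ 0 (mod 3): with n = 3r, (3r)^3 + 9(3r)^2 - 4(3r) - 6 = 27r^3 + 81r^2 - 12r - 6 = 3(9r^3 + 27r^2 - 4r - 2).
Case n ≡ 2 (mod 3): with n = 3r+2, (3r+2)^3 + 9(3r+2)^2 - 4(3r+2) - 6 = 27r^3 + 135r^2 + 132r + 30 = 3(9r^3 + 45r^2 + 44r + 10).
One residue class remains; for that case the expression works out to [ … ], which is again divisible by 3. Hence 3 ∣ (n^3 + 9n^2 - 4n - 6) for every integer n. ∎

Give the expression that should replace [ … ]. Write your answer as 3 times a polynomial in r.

Only n ≡ 1 (mod 3) is unaccounted for. Put n = 3r+1:
(3r+1)^3 + 9(3r+1)^2 - 4(3r+1) - 6 expands to 27r^3 + 108r^2 + 51r,
and factoring out 3 leaves 3(9r^3 + 36r^2 + 17r).

3(9r^3 + 36r^2 + 17r)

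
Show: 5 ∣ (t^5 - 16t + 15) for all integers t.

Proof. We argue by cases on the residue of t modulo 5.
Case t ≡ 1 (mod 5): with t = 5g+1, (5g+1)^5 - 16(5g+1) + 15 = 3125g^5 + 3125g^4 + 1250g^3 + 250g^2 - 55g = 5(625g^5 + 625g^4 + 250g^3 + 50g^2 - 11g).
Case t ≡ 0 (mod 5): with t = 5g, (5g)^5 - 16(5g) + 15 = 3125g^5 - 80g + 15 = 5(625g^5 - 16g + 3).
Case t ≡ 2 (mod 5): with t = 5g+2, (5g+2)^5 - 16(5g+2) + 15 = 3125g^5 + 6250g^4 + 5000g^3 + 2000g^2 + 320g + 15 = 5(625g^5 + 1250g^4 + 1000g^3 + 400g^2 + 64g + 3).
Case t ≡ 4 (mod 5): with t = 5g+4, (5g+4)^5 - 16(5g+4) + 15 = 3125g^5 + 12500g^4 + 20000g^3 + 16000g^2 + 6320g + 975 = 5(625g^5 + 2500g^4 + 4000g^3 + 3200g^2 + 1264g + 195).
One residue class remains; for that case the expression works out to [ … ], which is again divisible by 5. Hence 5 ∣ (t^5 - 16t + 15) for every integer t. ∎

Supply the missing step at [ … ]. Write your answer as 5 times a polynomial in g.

The residues treated are {1, 0, 2, 4}, so the missing case is t ≡ 3 (mod 5); write t = 5g+3.
Then (5g+3)^5 - 16(5g+3) + 15 = 3125g^5 + 9375g^4 + 11250g^3 + 6750g^2 + 1945g + 210 = 5(625g^5 + 1875g^4 + 2250g^3 + 1350g^2 + 389g + 42).

5(625g^5 + 1875g^4 + 2250g^3 + 1350g^2 + 389g + 42)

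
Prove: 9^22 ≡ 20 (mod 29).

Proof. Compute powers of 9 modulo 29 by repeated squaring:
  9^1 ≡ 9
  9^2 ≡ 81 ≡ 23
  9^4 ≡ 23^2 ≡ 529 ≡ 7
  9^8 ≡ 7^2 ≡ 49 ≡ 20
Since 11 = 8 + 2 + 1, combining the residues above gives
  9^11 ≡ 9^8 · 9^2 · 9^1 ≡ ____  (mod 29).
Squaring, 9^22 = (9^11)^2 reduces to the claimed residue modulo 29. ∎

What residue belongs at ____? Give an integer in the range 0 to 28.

9^8 · 9^2 · 9^1 ≡ 20 · 23 · 9 = 4140.
4140 mod 29 = 22, so 9^11 ≡ 22 (mod 29).

22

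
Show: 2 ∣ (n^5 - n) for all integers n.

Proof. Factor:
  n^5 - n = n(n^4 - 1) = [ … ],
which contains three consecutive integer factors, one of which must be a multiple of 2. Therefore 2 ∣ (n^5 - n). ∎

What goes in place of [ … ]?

(n - 1)n(n + 1)(n^2 + 1)

n^4 - 1 = (n^2 - 1)(n^2 + 1), and n^2 - 1 = (n-1)(n+1).
So n(n^4 - 1) = (n - 1)n(n + 1)(n^2 + 1).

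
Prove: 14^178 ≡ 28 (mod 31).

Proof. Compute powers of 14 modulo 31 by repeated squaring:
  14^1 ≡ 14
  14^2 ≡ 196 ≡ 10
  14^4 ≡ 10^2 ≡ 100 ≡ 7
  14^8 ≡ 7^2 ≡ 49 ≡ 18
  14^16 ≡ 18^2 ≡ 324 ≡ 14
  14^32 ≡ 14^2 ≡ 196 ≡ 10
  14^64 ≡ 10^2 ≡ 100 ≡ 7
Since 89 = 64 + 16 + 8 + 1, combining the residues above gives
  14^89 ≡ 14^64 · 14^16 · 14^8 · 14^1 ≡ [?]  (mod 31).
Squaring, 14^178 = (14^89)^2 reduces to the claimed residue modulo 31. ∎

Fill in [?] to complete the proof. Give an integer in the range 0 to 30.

20

14^64 · 14^16 · 14^8 · 14^1 ≡ 7 · 14 · 18 · 14 = 24696.
24696 mod 31 = 20, so 14^89 ≡ 20 (mod 31).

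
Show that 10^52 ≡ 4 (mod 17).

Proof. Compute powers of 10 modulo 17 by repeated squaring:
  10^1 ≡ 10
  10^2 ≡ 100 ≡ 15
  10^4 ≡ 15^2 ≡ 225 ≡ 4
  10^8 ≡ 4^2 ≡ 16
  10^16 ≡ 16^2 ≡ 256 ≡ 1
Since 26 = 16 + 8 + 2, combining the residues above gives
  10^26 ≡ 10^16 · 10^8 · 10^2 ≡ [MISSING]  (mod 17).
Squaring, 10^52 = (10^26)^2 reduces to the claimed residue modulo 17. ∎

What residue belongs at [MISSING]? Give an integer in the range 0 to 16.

2

Multiply the listed residues: 1 · 16 · 15 = 16 → 240.
Reducing modulo 17: 240 = 14·17 + 2, so 10^26 ≡ 2.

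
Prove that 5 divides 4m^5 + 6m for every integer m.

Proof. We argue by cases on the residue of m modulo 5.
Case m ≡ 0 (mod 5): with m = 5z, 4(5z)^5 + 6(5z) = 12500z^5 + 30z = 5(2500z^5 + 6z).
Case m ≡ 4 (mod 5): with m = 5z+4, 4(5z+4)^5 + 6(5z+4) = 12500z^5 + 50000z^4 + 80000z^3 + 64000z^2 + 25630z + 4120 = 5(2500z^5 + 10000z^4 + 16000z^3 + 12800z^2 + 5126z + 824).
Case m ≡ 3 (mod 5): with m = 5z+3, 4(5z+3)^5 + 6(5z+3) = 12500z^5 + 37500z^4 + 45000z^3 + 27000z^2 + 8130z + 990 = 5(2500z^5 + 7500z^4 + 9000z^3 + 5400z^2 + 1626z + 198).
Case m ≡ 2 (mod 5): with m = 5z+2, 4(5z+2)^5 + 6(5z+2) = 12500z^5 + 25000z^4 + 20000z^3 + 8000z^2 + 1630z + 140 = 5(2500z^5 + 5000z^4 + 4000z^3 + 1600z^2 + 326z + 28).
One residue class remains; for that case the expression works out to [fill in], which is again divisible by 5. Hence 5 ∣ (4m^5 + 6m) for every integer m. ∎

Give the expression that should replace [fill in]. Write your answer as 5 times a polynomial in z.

Only m ≡ 1 (mod 5) is unaccounted for. Put m = 5z+1:
4(5z+1)^5 + 6(5z+1) expands to 12500z^5 + 12500z^4 + 5000z^3 + 1000z^2 + 130z + 10,
and factoring out 5 leaves 5(2500z^5 + 2500z^4 + 1000z^3 + 200z^2 + 26z + 2).

5(2500z^5 + 2500z^4 + 1000z^3 + 200z^2 + 26z + 2)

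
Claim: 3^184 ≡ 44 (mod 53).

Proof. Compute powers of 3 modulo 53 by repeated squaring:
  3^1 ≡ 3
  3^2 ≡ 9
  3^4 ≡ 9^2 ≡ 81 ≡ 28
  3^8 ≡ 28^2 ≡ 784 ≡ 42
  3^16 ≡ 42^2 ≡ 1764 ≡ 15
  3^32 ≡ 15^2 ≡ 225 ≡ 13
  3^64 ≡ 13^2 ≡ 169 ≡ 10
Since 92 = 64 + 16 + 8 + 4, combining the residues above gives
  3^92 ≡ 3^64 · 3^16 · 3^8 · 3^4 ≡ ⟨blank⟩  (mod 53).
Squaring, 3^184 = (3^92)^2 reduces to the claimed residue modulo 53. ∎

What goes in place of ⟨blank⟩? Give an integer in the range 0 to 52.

16

Multiply the listed residues: 10 · 15 · 42 · 28 = 150 → 6300 → 176400.
Reducing modulo 53: 176400 = 3328·53 + 16, so 3^92 ≡ 16.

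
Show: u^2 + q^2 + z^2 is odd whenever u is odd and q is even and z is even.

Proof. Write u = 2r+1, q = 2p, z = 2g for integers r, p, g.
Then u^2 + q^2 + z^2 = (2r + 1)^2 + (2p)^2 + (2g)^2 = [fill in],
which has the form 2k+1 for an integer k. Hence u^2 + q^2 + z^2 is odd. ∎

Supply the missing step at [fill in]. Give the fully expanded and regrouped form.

2(2g^2 + 2p^2 + 2r^2 + 2r) + 1

Expanding: (2r + 1)^2 + (2p)^2 + (2g)^2 = 4g^2 + 4p^2 + 4r^2 + 4r + 1.
Every term except the constant is even, so this is 2(2g^2 + 2p^2 + 2r^2 + 2r) + 1,
and 2g^2 + 2p^2 + 2r^2 + 2r ∈ ℤ gives the required form.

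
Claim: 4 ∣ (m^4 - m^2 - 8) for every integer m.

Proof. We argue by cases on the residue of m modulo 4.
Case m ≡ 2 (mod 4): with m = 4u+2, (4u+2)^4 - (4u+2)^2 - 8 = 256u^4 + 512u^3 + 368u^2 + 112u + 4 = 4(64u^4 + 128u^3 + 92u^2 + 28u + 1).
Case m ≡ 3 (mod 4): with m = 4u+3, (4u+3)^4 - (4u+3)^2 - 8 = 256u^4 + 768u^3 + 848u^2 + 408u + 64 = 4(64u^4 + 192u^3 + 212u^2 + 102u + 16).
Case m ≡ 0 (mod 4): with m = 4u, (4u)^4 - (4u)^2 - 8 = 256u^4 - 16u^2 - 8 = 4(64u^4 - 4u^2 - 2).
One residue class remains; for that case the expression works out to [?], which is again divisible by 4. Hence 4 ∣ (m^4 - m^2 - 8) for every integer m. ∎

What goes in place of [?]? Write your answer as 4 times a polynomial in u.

4(64u^4 + 64u^3 + 20u^2 + 2u - 2)

Only m ≡ 1 (mod 4) is unaccounted for. Put m = 4u+1:
(4u+1)^4 - (4u+1)^2 - 8 expands to 256u^4 + 256u^3 + 80u^2 + 8u - 8,
and factoring out 4 leaves 4(64u^4 + 64u^3 + 20u^2 + 2u - 2).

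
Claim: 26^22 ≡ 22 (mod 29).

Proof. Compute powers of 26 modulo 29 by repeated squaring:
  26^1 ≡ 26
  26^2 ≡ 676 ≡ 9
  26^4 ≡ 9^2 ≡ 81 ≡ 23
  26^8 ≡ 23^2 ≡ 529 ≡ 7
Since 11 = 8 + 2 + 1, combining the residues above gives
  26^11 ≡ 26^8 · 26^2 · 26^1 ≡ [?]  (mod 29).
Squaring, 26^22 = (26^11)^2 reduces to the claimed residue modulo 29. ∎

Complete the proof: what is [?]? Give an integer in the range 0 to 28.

Multiply the listed residues: 7 · 9 · 26 = 63 → 1638.
Reducing modulo 29: 1638 = 56·29 + 14, so 26^11 ≡ 14.

14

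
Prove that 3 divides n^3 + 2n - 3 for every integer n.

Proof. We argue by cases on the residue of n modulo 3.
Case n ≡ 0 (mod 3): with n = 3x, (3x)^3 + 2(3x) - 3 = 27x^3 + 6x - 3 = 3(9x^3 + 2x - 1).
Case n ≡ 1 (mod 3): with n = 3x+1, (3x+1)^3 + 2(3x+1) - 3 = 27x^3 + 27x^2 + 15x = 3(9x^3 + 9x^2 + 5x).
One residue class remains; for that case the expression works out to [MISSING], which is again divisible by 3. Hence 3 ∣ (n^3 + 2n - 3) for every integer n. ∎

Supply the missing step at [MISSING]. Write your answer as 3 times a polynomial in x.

Only n ≡ 2 (mod 3) is unaccounted for. Put n = 3x+2:
(3x+2)^3 + 2(3x+2) - 3 expands to 27x^3 + 54x^2 + 42x + 9,
and factoring out 3 leaves 3(9x^3 + 18x^2 + 14x + 3).

3(9x^3 + 18x^2 + 14x + 3)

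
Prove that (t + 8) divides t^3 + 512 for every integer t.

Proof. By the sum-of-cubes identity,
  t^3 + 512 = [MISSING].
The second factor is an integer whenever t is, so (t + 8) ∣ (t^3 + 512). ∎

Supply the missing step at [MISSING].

Polynomial division of t^3 + 512 by t + 8 leaves remainder 0 and quotient t^2 - 8t + 64.
Hence t^3 + 512 = (t + 8)(t^2 - 8t + 64).

(t + 8)(t^2 - 8t + 64)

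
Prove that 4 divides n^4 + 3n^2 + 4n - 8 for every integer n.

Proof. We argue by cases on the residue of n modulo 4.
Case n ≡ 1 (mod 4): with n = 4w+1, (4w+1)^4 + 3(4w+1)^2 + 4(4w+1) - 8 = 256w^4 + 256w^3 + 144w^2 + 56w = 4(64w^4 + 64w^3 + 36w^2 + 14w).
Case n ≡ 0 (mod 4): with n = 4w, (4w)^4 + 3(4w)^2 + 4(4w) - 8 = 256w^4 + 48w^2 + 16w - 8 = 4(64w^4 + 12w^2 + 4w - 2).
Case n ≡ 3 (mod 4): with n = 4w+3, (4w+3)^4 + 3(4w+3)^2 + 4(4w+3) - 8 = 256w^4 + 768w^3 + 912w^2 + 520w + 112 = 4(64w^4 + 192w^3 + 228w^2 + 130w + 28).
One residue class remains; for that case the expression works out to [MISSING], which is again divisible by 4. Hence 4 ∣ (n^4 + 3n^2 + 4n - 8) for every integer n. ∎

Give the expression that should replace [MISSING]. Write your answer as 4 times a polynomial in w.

4(64w^4 + 128w^3 + 108w^2 + 48w + 7)

Only n ≡ 2 (mod 4) is unaccounted for. Put n = 4w+2:
(4w+2)^4 + 3(4w+2)^2 + 4(4w+2) - 8 expands to 256w^4 + 512w^3 + 432w^2 + 192w + 28,
and factoring out 4 leaves 4(64w^4 + 128w^3 + 108w^2 + 48w + 7).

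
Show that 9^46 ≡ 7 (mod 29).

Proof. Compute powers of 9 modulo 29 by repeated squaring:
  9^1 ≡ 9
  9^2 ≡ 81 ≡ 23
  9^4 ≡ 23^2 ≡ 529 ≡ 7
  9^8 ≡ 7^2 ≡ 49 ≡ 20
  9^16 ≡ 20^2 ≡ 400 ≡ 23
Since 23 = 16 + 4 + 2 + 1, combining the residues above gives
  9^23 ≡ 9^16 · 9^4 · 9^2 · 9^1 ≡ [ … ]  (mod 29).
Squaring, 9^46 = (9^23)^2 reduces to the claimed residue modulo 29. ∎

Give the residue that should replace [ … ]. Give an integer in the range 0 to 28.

Multiply the listed residues: 23 · 7 · 23 · 9 = 161 → 3703 → 33327.
Reducing modulo 29: 33327 = 1149·29 + 6, so 9^23 ≡ 6.

6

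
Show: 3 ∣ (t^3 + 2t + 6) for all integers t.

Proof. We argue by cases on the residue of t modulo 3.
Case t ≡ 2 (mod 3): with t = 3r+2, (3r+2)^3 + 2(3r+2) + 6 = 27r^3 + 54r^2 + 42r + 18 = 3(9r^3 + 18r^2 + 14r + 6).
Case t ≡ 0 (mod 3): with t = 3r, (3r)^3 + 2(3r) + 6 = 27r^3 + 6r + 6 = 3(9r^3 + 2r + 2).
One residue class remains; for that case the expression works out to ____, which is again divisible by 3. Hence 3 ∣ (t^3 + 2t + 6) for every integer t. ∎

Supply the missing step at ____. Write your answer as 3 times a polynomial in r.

3(9r^3 + 9r^2 + 5r + 3)

The residues treated are {2, 0}, so the missing case is t ≡ 1 (mod 3); write t = 3r+1.
Then (3r+1)^3 + 2(3r+1) + 6 = 27r^3 + 27r^2 + 15r + 9 = 3(9r^3 + 9r^2 + 5r + 3).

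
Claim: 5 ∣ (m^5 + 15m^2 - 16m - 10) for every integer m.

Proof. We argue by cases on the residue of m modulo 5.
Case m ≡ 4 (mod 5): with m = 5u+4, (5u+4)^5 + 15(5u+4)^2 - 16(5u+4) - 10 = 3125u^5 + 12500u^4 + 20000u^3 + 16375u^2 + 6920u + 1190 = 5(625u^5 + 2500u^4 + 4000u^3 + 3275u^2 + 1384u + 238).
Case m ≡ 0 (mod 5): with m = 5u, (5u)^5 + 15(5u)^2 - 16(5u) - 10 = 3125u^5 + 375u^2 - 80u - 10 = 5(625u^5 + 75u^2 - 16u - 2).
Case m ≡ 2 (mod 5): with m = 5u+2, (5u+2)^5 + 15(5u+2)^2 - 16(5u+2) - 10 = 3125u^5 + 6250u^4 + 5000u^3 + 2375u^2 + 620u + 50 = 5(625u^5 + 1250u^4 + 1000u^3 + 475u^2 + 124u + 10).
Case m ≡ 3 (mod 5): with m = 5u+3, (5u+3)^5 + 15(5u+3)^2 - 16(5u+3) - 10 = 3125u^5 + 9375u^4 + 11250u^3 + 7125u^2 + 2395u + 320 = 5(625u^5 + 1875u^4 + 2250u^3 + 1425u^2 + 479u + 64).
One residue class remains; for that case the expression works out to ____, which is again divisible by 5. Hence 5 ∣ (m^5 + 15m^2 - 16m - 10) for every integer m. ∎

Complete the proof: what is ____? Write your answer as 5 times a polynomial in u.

5(625u^5 + 625u^4 + 250u^3 + 125u^2 + 19u - 2)

The residues treated are {4, 0, 2, 3}, so the missing case is m ≡ 1 (mod 5); write m = 5u+1.
Then (5u+1)^5 + 15(5u+1)^2 - 16(5u+1) - 10 = 3125u^5 + 3125u^4 + 1250u^3 + 625u^2 + 95u - 10 = 5(625u^5 + 625u^4 + 250u^3 + 125u^2 + 19u - 2).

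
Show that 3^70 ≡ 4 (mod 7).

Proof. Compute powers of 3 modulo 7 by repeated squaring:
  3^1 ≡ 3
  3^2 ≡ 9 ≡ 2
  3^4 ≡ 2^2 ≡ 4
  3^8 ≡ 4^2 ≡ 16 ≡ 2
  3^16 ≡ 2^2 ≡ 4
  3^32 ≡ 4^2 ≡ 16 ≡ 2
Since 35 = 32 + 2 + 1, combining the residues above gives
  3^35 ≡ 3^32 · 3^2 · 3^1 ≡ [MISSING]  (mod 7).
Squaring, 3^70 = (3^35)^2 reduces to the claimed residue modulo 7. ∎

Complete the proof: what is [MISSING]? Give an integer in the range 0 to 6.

Multiply the listed residues: 2 · 2 · 3 = 4 → 12.
Reducing modulo 7: 12 = 1·7 + 5, so 3^35 ≡ 5.

5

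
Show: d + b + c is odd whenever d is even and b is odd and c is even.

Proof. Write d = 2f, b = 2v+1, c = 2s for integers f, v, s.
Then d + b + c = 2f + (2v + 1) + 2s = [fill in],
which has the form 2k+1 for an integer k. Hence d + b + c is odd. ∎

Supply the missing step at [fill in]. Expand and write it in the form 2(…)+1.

2(f + s + v) + 1

2f + (2v + 1) + 2s = 2f + 2s + 2v + 1
= 2(f + s + v) + 1.
Since f + s + v is an integer, the sum is of the form 2k+1 for an integer k.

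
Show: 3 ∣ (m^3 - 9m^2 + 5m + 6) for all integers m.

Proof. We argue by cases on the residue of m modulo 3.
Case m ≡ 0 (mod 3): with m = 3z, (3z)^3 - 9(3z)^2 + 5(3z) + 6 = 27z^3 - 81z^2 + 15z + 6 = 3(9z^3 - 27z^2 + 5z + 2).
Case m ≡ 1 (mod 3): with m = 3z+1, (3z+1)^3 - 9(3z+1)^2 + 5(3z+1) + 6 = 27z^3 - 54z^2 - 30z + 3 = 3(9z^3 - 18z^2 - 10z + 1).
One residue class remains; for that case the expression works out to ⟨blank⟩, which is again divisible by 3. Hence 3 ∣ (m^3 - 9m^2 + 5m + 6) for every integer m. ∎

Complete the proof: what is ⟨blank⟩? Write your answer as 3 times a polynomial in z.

3(9z^3 - 9z^2 - 19z - 4)

The residues treated are {0, 1}, so the missing case is m ≡ 2 (mod 3); write m = 3z+2.
Then (3z+2)^3 - 9(3z+2)^2 + 5(3z+2) + 6 = 27z^3 - 27z^2 - 57z - 12 = 3(9z^3 - 9z^2 - 19z - 4).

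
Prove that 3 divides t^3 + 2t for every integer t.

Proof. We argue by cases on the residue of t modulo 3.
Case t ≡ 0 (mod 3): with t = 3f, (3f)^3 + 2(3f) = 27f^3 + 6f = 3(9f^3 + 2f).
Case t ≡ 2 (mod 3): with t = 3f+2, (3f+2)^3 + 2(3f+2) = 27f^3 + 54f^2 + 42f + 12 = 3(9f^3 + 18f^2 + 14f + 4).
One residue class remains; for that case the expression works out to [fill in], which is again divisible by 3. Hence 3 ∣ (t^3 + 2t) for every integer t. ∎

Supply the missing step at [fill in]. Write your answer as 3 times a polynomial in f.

The residues treated are {0, 2}, so the missing case is t ≡ 1 (mod 3); write t = 3f+1.
Then (3f+1)^3 + 2(3f+1) = 27f^3 + 27f^2 + 15f + 3 = 3(9f^3 + 9f^2 + 5f + 1).

3(9f^3 + 9f^2 + 5f + 1)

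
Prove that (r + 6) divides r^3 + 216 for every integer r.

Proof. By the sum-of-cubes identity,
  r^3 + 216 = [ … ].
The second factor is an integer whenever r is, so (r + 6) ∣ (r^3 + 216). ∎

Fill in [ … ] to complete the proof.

Polynomial division of r^3 + 216 by r + 6 leaves remainder 0 and quotient r^2 - 6r + 36.
Hence r^3 + 216 = (r + 6)(r^2 - 6r + 36).

(r + 6)(r^2 - 6r + 36)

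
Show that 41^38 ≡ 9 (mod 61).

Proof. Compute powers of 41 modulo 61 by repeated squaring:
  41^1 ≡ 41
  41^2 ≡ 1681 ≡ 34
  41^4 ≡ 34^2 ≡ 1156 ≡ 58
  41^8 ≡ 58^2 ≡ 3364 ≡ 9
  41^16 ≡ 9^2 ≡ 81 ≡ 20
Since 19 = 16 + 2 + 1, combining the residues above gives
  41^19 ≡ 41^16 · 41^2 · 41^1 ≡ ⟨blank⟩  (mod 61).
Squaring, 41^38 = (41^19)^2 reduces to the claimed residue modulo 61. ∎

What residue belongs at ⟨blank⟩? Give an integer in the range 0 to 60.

3

Multiply the listed residues: 20 · 34 · 41 = 680 → 27880.
Reducing modulo 61: 27880 = 457·61 + 3, so 41^19 ≡ 3.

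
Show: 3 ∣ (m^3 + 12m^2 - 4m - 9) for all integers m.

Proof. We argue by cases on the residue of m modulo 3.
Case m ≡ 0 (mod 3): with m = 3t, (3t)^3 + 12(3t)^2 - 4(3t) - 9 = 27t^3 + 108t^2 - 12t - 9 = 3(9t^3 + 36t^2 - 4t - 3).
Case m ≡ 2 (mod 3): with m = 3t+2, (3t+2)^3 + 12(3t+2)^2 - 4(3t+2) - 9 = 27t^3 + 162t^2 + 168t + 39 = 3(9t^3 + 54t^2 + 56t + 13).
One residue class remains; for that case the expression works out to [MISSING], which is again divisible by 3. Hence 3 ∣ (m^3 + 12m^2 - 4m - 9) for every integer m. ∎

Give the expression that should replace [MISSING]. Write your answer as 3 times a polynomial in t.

Only m ≡ 1 (mod 3) is unaccounted for. Put m = 3t+1:
(3t+1)^3 + 12(3t+1)^2 - 4(3t+1) - 9 expands to 27t^3 + 135t^2 + 69t,
and factoring out 3 leaves 3(9t^3 + 45t^2 + 23t).

3(9t^3 + 45t^2 + 23t)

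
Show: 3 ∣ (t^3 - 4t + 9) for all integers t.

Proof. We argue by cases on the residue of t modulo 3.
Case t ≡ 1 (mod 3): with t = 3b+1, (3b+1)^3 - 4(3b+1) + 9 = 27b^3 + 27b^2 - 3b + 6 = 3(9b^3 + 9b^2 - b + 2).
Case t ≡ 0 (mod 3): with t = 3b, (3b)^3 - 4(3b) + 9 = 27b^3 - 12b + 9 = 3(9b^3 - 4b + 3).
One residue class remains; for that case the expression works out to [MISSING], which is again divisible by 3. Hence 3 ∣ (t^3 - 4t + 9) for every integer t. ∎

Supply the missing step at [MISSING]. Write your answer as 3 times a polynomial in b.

3(9b^3 + 18b^2 + 8b + 3)

The residues treated are {1, 0}, so the missing case is t ≡ 2 (mod 3); write t = 3b+2.
Then (3b+2)^3 - 4(3b+2) + 9 = 27b^3 + 54b^2 + 24b + 9 = 3(9b^3 + 18b^2 + 8b + 3).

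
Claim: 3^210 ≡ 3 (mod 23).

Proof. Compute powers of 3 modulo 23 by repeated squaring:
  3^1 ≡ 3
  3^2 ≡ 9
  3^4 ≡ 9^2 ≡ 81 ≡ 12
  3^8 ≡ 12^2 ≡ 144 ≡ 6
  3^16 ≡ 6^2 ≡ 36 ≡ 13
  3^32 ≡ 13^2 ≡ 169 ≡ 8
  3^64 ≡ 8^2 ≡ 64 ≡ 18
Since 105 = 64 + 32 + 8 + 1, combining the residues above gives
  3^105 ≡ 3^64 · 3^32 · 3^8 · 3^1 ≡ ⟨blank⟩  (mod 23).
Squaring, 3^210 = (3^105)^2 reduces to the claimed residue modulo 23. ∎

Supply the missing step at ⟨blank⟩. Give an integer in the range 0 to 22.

16

3^64 · 3^32 · 3^8 · 3^1 ≡ 18 · 8 · 6 · 3 = 2592.
2592 mod 23 = 16, so 3^105 ≡ 16 (mod 23).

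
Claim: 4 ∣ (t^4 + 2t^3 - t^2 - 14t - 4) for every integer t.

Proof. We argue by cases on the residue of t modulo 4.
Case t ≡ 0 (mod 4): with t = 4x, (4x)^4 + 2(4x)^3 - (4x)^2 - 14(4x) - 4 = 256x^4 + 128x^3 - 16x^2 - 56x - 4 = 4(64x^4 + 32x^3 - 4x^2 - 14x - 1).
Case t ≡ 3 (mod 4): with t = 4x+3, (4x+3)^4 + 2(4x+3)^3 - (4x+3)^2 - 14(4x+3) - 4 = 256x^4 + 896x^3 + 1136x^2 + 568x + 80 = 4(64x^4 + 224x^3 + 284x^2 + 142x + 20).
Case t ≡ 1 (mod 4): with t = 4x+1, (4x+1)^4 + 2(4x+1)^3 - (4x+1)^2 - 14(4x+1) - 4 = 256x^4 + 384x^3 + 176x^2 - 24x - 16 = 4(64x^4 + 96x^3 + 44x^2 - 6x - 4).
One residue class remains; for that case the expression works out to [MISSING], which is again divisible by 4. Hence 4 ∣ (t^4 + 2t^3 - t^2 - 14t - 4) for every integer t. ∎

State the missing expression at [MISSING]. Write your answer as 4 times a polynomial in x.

4(64x^4 + 160x^3 + 140x^2 + 38x - 1)

The residues treated are {0, 3, 1}, so the missing case is t ≡ 2 (mod 4); write t = 4x+2.
Then (4x+2)^4 + 2(4x+2)^3 - (4x+2)^2 - 14(4x+2) - 4 = 256x^4 + 640x^3 + 560x^2 + 152x - 4 = 4(64x^4 + 160x^3 + 140x^2 + 38x - 1).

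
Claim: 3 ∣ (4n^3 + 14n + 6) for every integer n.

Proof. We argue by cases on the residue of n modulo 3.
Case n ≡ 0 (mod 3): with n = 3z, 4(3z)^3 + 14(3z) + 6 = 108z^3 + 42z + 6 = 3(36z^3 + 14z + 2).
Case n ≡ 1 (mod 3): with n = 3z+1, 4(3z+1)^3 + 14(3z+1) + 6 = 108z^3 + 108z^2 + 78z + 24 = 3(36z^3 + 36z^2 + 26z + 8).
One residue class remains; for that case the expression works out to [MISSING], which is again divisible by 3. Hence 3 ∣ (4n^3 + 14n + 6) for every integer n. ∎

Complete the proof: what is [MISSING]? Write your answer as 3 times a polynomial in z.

The residues treated are {0, 1}, so the missing case is n ≡ 2 (mod 3); write n = 3z+2.
Then 4(3z+2)^3 + 14(3z+2) + 6 = 108z^3 + 216z^2 + 186z + 66 = 3(36z^3 + 72z^2 + 62z + 22).

3(36z^3 + 72z^2 + 62z + 22)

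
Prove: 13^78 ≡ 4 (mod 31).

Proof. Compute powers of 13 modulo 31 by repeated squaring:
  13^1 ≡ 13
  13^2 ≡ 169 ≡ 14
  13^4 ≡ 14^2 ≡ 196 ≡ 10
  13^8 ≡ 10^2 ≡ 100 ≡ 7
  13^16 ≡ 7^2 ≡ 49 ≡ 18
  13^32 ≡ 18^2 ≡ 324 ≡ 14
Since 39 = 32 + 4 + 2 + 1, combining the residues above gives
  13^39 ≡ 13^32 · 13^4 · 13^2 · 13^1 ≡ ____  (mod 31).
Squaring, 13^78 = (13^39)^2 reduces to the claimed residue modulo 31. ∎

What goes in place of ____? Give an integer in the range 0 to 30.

29

Multiply the listed residues: 14 · 10 · 14 · 13 = 140 → 1960 → 25480.
Reducing modulo 31: 25480 = 821·31 + 29, so 13^39 ≡ 29.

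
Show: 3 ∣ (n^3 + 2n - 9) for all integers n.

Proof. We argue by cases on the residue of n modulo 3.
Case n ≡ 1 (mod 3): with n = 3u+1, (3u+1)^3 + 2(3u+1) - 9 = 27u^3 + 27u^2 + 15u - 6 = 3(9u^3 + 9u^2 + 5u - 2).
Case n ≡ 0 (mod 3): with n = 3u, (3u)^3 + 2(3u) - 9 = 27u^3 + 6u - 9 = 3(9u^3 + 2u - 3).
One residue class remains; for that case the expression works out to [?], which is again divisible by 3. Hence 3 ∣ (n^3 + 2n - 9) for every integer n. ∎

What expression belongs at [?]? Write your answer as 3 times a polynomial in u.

The residues treated are {1, 0}, so the missing case is n ≡ 2 (mod 3); write n = 3u+2.
Then (3u+2)^3 + 2(3u+2) - 9 = 27u^3 + 54u^2 + 42u + 3 = 3(9u^3 + 18u^2 + 14u + 1).

3(9u^3 + 18u^2 + 14u + 1)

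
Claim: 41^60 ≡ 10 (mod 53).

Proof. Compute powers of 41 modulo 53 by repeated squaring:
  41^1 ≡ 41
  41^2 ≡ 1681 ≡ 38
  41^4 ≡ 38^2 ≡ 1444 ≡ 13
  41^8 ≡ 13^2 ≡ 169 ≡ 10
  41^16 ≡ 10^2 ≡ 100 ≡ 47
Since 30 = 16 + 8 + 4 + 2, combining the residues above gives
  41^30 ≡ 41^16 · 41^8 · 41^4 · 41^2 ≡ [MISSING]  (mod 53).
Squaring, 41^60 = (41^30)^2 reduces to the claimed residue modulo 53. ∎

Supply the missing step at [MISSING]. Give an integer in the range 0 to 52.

41^16 · 41^8 · 41^4 · 41^2 ≡ 47 · 10 · 13 · 38 = 232180.
232180 mod 53 = 40, so 41^30 ≡ 40 (mod 53).

40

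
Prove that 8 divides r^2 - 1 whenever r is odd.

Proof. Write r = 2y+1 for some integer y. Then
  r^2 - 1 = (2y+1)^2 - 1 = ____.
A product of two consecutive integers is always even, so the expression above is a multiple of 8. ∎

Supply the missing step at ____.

4y(y + 1)

(2y+1)^2 - 1 = 4y^2 + 4y + 1 - 1 = 4y^2 + 4y = 4y(y+1).
Since y and y+1 are consecutive, y(y+1) is even, and 4·(even) is a multiple of 8.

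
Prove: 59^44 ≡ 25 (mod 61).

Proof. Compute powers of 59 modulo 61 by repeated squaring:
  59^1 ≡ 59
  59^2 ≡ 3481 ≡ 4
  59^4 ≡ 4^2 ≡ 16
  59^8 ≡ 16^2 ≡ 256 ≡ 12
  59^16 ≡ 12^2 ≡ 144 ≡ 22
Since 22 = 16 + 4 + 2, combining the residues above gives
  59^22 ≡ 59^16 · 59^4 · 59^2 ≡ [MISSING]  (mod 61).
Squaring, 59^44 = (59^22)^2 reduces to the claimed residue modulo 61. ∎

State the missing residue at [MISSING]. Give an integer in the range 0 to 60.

Multiply the listed residues: 22 · 16 · 4 = 352 → 1408.
Reducing modulo 61: 1408 = 23·61 + 5, so 59^22 ≡ 5.

5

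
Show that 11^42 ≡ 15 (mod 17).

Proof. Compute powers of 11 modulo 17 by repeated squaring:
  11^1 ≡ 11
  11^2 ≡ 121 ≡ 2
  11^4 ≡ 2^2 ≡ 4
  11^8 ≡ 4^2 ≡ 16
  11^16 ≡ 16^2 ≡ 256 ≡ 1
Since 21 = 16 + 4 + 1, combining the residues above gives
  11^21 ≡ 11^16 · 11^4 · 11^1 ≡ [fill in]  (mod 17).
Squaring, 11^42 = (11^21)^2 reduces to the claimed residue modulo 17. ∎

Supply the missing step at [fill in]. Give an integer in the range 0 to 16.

11^16 · 11^4 · 11^1 ≡ 1 · 4 · 11 = 44.
44 mod 17 = 10, so 11^21 ≡ 10 (mod 17).

10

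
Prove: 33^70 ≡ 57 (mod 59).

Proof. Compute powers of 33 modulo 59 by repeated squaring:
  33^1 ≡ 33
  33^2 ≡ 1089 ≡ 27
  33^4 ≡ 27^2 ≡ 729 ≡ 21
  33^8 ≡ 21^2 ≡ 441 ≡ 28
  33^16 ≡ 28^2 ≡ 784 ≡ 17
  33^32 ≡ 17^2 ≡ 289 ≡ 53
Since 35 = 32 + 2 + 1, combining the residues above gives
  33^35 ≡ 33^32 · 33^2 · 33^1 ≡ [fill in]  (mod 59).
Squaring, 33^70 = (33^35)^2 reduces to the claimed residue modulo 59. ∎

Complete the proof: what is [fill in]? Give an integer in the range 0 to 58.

Multiply the listed residues: 53 · 27 · 33 = 1431 → 47223.
Reducing modulo 59: 47223 = 800·59 + 23, so 33^35 ≡ 23.

23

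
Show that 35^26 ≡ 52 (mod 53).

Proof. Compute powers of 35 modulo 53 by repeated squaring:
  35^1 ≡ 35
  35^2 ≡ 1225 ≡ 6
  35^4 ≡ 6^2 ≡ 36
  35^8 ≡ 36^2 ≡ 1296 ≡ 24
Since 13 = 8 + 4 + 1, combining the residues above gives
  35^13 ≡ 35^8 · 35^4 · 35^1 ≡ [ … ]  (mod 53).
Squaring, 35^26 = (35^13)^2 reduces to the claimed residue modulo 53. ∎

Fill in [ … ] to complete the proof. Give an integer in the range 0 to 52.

30

35^8 · 35^4 · 35^1 ≡ 24 · 36 · 35 = 30240.
30240 mod 53 = 30, so 35^13 ≡ 30 (mod 53).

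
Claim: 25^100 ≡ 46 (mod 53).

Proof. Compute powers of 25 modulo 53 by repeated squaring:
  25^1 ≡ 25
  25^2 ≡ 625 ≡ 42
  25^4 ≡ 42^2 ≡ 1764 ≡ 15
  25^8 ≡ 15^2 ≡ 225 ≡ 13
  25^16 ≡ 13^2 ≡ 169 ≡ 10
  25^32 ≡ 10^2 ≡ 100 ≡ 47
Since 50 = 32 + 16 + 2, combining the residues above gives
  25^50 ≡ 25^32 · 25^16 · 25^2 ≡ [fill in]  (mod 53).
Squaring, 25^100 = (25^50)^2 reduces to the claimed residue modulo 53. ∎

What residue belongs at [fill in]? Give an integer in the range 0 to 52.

24

25^32 · 25^16 · 25^2 ≡ 47 · 10 · 42 = 19740.
19740 mod 53 = 24, so 25^50 ≡ 24 (mod 53).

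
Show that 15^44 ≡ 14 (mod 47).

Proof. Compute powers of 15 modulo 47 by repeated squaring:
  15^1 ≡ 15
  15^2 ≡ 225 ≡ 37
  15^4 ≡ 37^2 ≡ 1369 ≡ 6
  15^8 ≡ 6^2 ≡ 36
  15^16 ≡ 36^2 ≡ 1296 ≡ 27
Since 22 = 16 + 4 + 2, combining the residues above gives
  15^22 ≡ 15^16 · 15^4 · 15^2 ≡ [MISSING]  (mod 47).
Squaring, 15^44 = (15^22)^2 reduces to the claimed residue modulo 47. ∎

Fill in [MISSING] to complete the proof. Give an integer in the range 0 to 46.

25

15^16 · 15^4 · 15^2 ≡ 27 · 6 · 37 = 5994.
5994 mod 47 = 25, so 15^22 ≡ 25 (mod 47).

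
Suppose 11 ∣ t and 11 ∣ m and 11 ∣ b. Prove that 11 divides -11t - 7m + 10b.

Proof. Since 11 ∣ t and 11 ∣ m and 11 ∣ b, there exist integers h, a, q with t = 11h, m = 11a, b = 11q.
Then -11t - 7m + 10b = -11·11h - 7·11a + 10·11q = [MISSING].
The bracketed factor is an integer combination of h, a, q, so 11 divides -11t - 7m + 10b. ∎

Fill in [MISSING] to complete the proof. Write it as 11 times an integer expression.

Each term has a factor of 11: -11·11h - 7·11a + 10·11q = 11·(-7a - 11h + 10q).
Since -7a - 11h + 10q is an integer, 11 ∣ (-11t - 7m + 10b).

11(-7a - 11h + 10q)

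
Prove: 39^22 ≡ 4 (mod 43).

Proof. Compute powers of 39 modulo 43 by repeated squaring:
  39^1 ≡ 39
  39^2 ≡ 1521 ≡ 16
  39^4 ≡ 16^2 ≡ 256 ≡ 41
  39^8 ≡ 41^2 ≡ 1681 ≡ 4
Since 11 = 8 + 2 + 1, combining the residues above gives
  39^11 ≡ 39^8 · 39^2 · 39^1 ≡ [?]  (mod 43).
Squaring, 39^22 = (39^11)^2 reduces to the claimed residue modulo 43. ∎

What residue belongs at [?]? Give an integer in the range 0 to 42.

39^8 · 39^2 · 39^1 ≡ 4 · 16 · 39 = 2496.
2496 mod 43 = 2, so 39^11 ≡ 2 (mod 43).

2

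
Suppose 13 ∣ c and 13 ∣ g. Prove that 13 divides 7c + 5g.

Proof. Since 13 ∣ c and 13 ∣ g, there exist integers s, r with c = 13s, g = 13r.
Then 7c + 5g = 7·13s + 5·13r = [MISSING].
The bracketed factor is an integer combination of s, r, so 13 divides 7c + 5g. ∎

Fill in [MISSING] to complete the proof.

Each term has a factor of 13: 7·13s + 5·13r = 13·(5r + 7s).
Since 5r + 7s is an integer, 13 ∣ (7c + 5g).

13(5r + 7s)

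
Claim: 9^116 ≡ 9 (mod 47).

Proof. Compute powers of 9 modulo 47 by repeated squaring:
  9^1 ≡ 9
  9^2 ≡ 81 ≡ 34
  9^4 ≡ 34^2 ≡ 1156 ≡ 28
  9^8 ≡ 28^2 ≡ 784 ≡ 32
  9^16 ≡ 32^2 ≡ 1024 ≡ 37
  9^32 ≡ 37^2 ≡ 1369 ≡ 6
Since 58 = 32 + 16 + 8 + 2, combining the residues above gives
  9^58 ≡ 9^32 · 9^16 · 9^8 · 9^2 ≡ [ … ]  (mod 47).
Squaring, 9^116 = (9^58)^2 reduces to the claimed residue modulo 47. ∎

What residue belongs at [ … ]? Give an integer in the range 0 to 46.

Multiply the listed residues: 6 · 37 · 32 · 34 = 222 → 7104 → 241536.
Reducing modulo 47: 241536 = 5139·47 + 3, so 9^58 ≡ 3.

3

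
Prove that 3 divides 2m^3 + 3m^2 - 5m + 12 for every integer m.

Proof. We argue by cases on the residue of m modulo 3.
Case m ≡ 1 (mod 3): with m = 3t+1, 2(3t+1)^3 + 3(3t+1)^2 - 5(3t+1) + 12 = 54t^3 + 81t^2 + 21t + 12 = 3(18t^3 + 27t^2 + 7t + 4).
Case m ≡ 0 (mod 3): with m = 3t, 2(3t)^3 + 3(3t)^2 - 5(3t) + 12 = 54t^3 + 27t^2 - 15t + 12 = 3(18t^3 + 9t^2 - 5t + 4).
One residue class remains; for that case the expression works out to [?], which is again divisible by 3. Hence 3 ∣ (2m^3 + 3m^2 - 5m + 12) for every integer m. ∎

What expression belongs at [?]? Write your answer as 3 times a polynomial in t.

3(18t^3 + 45t^2 + 31t + 10)

Only m ≡ 2 (mod 3) is unaccounted for. Put m = 3t+2:
2(3t+2)^3 + 3(3t+2)^2 - 5(3t+2) + 12 expands to 54t^3 + 135t^2 + 93t + 30,
and factoring out 3 leaves 3(18t^3 + 45t^2 + 31t + 10).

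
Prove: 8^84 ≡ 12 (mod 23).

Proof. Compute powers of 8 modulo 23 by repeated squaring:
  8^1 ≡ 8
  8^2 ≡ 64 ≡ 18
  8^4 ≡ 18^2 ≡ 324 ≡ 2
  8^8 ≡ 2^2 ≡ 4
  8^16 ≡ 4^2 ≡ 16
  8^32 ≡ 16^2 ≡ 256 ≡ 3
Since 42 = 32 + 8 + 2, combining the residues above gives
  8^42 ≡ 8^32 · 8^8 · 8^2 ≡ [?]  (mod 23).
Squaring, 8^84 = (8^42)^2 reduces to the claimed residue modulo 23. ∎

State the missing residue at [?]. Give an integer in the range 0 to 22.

8^32 · 8^8 · 8^2 ≡ 3 · 4 · 18 = 216.
216 mod 23 = 9, so 8^42 ≡ 9 (mod 23).

9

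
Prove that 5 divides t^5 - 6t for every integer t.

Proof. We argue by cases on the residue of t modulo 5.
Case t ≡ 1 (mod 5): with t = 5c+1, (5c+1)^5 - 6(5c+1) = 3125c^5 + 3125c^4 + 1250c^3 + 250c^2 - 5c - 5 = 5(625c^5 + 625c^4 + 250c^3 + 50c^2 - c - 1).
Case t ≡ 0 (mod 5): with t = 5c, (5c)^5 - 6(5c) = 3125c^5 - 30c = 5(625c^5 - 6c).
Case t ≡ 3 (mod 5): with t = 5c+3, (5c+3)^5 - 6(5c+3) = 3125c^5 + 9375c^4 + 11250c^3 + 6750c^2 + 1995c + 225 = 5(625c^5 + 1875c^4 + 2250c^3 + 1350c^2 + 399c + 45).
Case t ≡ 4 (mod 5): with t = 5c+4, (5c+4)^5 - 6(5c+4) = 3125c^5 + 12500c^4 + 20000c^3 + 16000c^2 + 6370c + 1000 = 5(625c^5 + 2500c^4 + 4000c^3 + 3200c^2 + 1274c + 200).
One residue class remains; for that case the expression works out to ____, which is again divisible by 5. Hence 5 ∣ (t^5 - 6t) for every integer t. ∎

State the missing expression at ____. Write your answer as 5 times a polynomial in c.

The residues treated are {1, 0, 3, 4}, so the missing case is t ≡ 2 (mod 5); write t = 5c+2.
Then (5c+2)^5 - 6(5c+2) = 3125c^5 + 6250c^4 + 5000c^3 + 2000c^2 + 370c + 20 = 5(625c^5 + 1250c^4 + 1000c^3 + 400c^2 + 74c + 4).

5(625c^5 + 1250c^4 + 1000c^3 + 400c^2 + 74c + 4)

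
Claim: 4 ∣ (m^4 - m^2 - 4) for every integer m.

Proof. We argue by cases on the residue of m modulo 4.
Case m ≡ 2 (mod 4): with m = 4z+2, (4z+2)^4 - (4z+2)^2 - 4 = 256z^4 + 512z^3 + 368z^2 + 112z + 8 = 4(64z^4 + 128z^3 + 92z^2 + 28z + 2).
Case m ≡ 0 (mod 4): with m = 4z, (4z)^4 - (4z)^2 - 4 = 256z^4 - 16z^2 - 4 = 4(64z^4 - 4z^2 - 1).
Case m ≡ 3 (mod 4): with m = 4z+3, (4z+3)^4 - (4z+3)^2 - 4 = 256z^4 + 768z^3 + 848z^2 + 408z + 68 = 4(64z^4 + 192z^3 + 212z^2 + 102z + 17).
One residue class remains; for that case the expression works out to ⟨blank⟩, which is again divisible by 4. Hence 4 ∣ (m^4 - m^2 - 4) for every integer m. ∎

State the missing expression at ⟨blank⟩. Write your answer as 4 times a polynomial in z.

4(64z^4 + 64z^3 + 20z^2 + 2z - 1)

Only m ≡ 1 (mod 4) is unaccounted for. Put m = 4z+1:
(4z+1)^4 - (4z+1)^2 - 4 expands to 256z^4 + 256z^3 + 80z^2 + 8z - 4,
and factoring out 4 leaves 4(64z^4 + 64z^3 + 20z^2 + 2z - 1).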